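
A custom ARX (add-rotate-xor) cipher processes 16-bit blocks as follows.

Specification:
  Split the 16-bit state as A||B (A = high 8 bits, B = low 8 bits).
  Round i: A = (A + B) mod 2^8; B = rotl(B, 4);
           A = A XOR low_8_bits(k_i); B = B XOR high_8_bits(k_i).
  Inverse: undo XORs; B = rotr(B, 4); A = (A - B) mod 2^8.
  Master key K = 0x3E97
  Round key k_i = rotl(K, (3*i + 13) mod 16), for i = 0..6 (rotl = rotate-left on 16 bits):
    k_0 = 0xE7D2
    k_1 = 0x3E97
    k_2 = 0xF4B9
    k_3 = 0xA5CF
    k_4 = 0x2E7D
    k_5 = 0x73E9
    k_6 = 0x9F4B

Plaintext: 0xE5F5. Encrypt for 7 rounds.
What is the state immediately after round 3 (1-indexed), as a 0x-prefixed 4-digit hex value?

0xB5AF

s_0 = plaintext = 0xE5F5
s_1 = Round(s_0, k_0) = 0x08B8
s_2 = Round(s_1, k_1) = 0x57B5
s_3 = Round(s_2, k_2) = 0xB5AF
s_4 = Round(s_3, k_3) = 0xAB5F
s_5 = Round(s_4, k_4) = 0x77DB
s_6 = Round(s_5, k_5) = 0xBBCE
s_7 = Round(s_6, k_6) = 0xC273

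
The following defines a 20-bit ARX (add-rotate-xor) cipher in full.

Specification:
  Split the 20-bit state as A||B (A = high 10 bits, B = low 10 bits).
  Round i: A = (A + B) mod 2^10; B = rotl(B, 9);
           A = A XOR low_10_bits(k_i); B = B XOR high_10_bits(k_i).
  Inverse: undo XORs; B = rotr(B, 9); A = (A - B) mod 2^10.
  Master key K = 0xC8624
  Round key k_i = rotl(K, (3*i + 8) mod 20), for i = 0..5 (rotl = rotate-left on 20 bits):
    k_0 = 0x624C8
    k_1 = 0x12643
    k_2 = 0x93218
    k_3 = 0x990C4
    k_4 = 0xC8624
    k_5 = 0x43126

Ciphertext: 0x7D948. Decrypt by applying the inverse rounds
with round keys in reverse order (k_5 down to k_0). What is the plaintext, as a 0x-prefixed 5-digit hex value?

s_0 = ciphertext = 0x7D948
s_1 = InvRound(s_0, k_5) = 0x12088
s_2 = InvRound(s_1, k_4) = 0xC6753
s_3 = InvRound(s_2, k_3) = 0x5BE6E
s_4 = InvRound(s_3, k_2) = 0xCCC44
s_5 = InvRound(s_4, k_1) = 0x5581A
s_6 = InvRound(s_5, k_0) = 0x9E326

0x9E326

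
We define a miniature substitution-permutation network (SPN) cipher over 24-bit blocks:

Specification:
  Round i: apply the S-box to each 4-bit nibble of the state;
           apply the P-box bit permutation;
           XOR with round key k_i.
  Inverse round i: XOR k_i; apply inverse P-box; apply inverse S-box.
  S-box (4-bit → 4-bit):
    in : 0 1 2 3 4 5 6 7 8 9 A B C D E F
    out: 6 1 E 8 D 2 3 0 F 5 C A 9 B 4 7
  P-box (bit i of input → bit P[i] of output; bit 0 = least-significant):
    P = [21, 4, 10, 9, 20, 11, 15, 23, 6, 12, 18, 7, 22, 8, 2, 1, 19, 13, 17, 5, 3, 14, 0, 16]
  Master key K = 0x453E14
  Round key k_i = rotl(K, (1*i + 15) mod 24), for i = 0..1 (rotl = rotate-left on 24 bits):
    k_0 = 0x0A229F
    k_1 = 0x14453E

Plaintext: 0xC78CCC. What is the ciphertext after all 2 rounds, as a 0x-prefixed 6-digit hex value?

0x342C51

s_0 = plaintext = 0xC78CCC
s_1 = Round(s_0, k_0) = 0xFB2151
s_2 = Round(s_1, k_1) = 0x342C51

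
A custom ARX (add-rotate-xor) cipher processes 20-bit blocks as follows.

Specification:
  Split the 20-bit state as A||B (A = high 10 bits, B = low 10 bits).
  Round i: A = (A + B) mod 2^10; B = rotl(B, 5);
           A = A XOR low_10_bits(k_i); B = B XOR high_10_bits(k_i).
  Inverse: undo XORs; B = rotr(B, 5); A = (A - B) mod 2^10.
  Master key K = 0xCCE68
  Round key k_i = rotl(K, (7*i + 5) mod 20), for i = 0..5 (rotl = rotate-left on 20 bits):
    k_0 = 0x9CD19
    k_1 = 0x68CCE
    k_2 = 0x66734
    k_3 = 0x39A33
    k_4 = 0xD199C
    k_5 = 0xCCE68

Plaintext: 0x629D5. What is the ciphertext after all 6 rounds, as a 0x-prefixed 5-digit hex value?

0xADE26

s_0 = plaintext = 0x629D5
s_1 = Round(s_0, k_0) = 0x918DD
s_2 = Round(s_1, k_1) = 0xFB605
s_3 = Round(s_2, k_2) = 0xB1929
s_4 = Round(s_3, k_3) = 0x771CF
s_5 = Round(s_4, k_4) = 0x8DEA8
s_6 = Round(s_5, k_5) = 0xADE26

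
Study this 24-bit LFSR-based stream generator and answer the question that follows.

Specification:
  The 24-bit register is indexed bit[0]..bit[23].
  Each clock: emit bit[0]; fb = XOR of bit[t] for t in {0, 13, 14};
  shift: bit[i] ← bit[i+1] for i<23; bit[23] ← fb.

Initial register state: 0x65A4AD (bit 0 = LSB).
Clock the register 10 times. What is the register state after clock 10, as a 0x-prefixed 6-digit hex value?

reg_0 = 0x65A4AD
clock 1: out=1, reg = 0x32D256
clock 2: out=0, reg = 0x99692B
clock 3: out=1, reg = 0xCCB495
clock 4: out=1, reg = 0x665A4A
clock 5: out=0, reg = 0xB32D25
clock 6: out=1, reg = 0x599692
clock 7: out=0, reg = 0x2CCB49
clock 8: out=1, reg = 0x1665A4
clock 9: out=0, reg = 0x0B32D2
clock 10: out=0, reg = 0x859969

0x859969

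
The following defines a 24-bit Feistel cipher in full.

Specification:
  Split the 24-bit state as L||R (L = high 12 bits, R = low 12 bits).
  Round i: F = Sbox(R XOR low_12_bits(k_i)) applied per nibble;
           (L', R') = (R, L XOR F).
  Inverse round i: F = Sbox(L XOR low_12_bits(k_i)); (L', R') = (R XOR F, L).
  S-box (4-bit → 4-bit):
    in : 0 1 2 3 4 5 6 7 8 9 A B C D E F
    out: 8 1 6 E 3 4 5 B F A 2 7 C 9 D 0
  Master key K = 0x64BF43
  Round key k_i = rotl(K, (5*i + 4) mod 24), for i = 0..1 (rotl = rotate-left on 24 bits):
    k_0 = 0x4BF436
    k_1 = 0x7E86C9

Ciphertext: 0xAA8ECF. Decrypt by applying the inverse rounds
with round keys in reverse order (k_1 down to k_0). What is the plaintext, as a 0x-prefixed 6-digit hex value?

s_0 = ciphertext = 0xAA8ECF
s_1 = InvRound(s_0, k_1) = 0x29EAA8
s_2 = InvRound(s_1, k_0) = 0xF8729E

0xF8729E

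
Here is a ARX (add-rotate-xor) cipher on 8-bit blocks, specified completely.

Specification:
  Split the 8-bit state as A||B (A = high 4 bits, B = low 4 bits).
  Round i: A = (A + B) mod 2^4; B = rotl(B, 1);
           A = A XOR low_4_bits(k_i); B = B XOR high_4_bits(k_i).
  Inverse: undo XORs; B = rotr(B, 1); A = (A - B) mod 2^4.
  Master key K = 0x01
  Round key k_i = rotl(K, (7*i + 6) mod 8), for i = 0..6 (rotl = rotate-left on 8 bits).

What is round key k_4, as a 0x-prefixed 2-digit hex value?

0x04

K = 0x01
k_0 = rotl(K, (7*0+6) mod 8) = rotl(K, 6) = 0x40
k_1 = rotl(K, (7*1+6) mod 8) = rotl(K, 5) = 0x20
k_2 = rotl(K, (7*2+6) mod 8) = rotl(K, 4) = 0x10
k_3 = rotl(K, (7*3+6) mod 8) = rotl(K, 3) = 0x08
k_4 = rotl(K, (7*4+6) mod 8) = rotl(K, 2) = 0x04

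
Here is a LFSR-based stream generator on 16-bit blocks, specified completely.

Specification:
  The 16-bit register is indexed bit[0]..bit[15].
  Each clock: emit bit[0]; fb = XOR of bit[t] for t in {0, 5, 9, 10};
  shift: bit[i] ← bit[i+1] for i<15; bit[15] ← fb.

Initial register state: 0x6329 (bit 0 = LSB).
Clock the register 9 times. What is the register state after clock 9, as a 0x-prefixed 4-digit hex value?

reg_0 = 0x6329
clock 1: out=1, reg = 0xB194
clock 2: out=0, reg = 0x58CA
clock 3: out=0, reg = 0x2C65
clock 4: out=1, reg = 0x9632
clock 5: out=0, reg = 0xCB19
clock 6: out=1, reg = 0x658C
clock 7: out=0, reg = 0xB2C6
clock 8: out=0, reg = 0xD963
clock 9: out=1, reg = 0x6CB1

0x6CB1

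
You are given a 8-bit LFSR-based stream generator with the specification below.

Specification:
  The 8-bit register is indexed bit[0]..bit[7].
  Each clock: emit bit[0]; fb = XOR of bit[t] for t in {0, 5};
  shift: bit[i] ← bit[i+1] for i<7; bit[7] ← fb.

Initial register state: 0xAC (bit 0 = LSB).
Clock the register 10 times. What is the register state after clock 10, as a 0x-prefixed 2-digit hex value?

reg_0 = 0xAC
clock 1: out=0, reg = 0xD6
clock 2: out=0, reg = 0x6B
clock 3: out=1, reg = 0x35
clock 4: out=1, reg = 0x1A
clock 5: out=0, reg = 0x0D
clock 6: out=1, reg = 0x86
clock 7: out=0, reg = 0x43
clock 8: out=1, reg = 0xA1
clock 9: out=1, reg = 0x50
clock 10: out=0, reg = 0x28

0x28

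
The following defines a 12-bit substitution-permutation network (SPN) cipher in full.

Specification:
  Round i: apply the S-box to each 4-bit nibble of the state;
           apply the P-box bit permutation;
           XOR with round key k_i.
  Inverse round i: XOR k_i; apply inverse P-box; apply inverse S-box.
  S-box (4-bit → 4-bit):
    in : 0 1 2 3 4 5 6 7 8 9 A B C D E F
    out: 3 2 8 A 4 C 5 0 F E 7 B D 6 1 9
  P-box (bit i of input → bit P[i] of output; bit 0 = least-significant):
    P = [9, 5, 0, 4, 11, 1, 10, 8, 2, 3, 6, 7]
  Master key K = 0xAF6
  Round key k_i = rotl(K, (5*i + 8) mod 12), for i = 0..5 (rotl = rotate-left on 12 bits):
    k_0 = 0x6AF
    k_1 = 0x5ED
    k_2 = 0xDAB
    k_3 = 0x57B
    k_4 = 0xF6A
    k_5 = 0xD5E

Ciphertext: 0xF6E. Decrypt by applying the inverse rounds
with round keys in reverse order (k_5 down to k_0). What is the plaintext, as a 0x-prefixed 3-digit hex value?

s_0 = ciphertext = 0xF6E
s_1 = InvRound(s_0, k_5) = 0x77B
s_2 = InvRound(s_1, k_4) = 0x7E5
s_3 = InvRound(s_2, k_3) = 0xB1F
s_4 = InvRound(s_3, k_2) = 0xF4B
s_5 = InvRound(s_4, k_1) = 0xF00
s_6 = InvRound(s_5, k_0) = 0xBBD

0xBBD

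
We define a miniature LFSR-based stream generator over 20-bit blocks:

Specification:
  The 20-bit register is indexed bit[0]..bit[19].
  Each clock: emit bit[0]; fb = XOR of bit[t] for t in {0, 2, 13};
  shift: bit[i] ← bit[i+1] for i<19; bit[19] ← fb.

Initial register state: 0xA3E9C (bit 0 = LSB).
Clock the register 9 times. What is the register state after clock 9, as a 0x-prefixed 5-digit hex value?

0x3551F

reg_0 = 0xA3E9C
clock 1: out=0, reg = 0x51F4E
clock 2: out=0, reg = 0xA8FA7
clock 3: out=1, reg = 0x547D3
clock 4: out=1, reg = 0xAA3E9
clock 5: out=1, reg = 0x551F4
clock 6: out=0, reg = 0xAA8FA
clock 7: out=0, reg = 0xD547D
clock 8: out=1, reg = 0x6AA3E
clock 9: out=0, reg = 0x3551F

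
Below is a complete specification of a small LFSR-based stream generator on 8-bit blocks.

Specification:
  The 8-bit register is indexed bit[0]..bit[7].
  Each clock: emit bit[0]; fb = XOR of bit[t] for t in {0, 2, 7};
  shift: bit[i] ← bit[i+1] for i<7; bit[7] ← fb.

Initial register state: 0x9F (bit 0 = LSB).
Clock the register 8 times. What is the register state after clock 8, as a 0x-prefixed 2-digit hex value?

0xD7

reg_0 = 0x9F
clock 1: out=1, reg = 0xCF
clock 2: out=1, reg = 0xE7
clock 3: out=1, reg = 0xF3
clock 4: out=1, reg = 0x79
clock 5: out=1, reg = 0xBC
clock 6: out=0, reg = 0x5E
clock 7: out=0, reg = 0xAF
clock 8: out=1, reg = 0xD7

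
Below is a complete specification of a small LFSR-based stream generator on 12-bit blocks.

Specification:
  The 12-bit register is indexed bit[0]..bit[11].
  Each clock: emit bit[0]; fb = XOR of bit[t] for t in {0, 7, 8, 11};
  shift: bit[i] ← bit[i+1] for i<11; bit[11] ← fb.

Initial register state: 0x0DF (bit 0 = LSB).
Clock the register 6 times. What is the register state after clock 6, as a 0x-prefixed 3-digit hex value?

0xA83

reg_0 = 0x0DF
clock 1: out=1, reg = 0x06F
clock 2: out=1, reg = 0x837
clock 3: out=1, reg = 0x41B
clock 4: out=1, reg = 0xA0D
clock 5: out=1, reg = 0x506
clock 6: out=0, reg = 0xA83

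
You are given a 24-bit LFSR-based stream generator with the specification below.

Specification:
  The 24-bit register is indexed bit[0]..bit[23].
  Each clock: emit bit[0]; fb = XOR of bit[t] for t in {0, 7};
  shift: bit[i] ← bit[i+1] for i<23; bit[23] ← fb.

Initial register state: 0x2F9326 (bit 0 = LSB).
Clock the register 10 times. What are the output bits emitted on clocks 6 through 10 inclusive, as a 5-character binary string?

reg_0 = 0x2F9326
clock 1: out=0, reg = 0x17C993
clock 2: out=1, reg = 0x0BE4C9
clock 3: out=1, reg = 0x05F264
clock 4: out=0, reg = 0x02F932
clock 5: out=0, reg = 0x017C99
clock 6: out=1, reg = 0x00BE4C
clock 7: out=0, reg = 0x005F26
clock 8: out=0, reg = 0x002F93
clock 9: out=1, reg = 0x0017C9
clock 10: out=1, reg = 0x000BE4

10011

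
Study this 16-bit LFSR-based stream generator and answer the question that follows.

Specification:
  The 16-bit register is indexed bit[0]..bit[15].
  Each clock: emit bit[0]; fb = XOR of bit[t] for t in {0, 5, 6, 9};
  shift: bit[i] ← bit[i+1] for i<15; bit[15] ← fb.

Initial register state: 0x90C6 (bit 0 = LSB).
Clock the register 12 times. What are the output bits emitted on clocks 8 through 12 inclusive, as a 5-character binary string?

10000

reg_0 = 0x90C6
clock 1: out=0, reg = 0xC863
clock 2: out=1, reg = 0xE431
clock 3: out=1, reg = 0x7218
clock 4: out=0, reg = 0xB90C
clock 5: out=0, reg = 0x5C86
clock 6: out=0, reg = 0x2E43
clock 7: out=1, reg = 0x9721
clock 8: out=1, reg = 0xCB90
clock 9: out=0, reg = 0xE5C8
clock 10: out=0, reg = 0xF2E4
clock 11: out=0, reg = 0xF972
clock 12: out=0, reg = 0x7CB9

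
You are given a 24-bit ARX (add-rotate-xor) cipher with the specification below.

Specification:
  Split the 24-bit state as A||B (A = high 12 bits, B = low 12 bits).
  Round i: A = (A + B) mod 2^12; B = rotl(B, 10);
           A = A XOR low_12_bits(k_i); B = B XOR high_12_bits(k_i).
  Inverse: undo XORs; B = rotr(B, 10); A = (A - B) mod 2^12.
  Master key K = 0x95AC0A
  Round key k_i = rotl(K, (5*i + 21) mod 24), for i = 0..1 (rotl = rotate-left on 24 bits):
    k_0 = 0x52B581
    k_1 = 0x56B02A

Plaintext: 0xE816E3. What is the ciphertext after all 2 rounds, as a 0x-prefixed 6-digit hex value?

0x952B4F

s_0 = plaintext = 0xE816E3
s_1 = Round(s_0, k_0) = 0x0E5893
s_2 = Round(s_1, k_1) = 0x952B4F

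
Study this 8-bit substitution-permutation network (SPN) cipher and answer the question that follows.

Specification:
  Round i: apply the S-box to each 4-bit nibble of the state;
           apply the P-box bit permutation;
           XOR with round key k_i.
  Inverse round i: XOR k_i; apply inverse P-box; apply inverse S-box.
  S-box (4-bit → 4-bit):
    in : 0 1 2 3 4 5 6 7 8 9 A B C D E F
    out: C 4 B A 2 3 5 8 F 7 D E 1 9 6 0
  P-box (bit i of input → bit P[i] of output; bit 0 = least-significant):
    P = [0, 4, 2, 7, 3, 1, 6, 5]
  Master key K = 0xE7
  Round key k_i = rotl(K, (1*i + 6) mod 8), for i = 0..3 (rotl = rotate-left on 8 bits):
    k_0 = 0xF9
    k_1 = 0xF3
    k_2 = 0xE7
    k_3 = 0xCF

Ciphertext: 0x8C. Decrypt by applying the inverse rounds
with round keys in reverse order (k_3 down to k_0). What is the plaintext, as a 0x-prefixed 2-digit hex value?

s_0 = ciphertext = 0x8C
s_1 = InvRound(s_0, k_3) = 0xEC
s_2 = InvRound(s_1, k_2) = 0x5C
s_3 = InvRound(s_2, k_1) = 0x2A
s_4 = InvRound(s_3, k_0) = 0xE2

0xE2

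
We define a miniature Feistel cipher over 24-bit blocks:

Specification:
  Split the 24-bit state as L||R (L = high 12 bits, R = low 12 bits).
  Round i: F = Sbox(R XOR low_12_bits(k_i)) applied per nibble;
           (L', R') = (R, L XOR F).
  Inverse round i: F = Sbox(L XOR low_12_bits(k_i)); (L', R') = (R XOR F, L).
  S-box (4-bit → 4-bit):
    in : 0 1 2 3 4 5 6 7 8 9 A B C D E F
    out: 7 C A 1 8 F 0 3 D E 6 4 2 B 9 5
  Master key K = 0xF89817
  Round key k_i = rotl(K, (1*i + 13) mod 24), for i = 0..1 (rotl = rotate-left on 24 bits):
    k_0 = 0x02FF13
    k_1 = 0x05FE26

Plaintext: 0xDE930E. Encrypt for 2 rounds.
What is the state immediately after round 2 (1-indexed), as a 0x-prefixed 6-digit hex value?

0xF22F76

s_0 = plaintext = 0xDE930E
s_1 = Round(s_0, k_0) = 0x30EF22
s_2 = Round(s_1, k_1) = 0xF22F76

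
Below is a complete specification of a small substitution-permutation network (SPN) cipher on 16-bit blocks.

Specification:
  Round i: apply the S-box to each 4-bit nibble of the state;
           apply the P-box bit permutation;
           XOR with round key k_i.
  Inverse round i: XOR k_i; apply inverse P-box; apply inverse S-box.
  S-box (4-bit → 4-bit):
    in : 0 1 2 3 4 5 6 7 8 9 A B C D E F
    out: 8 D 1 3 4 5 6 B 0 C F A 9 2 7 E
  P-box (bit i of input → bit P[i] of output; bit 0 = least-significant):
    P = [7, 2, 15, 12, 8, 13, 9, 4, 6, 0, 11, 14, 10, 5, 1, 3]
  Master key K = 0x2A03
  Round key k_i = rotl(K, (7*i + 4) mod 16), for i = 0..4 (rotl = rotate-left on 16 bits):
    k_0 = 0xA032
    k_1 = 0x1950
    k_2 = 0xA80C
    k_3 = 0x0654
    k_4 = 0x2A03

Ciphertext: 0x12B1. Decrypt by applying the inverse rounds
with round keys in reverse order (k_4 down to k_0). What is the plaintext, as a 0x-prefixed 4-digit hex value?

s_0 = ciphertext = 0x12B1
s_1 = InvRound(s_0, k_4) = 0x64BC
s_2 = InvRound(s_1, k_3) = 0xBC62
s_3 = InvRound(s_2, k_2) = 0xA28B
s_4 = InvRound(s_3, k_1) = 0x9EA1
s_5 = InvRound(s_4, k_0) = 0x56FC

0x56FC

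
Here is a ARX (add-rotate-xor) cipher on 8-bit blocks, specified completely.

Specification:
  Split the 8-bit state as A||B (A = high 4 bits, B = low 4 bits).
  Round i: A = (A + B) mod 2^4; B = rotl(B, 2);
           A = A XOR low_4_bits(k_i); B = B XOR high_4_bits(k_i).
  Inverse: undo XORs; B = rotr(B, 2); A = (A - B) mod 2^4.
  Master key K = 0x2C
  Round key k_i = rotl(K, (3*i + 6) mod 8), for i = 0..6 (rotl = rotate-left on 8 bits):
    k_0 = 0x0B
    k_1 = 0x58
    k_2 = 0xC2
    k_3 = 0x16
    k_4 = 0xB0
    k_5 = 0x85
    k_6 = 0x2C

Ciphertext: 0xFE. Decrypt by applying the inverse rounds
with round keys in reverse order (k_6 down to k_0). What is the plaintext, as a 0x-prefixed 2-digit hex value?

s_0 = ciphertext = 0xFE
s_1 = InvRound(s_0, k_6) = 0x03
s_2 = InvRound(s_1, k_5) = 0x7E
s_3 = InvRound(s_2, k_4) = 0x25
s_4 = InvRound(s_3, k_3) = 0x31
s_5 = InvRound(s_4, k_2) = 0xA7
s_6 = InvRound(s_5, k_1) = 0xA8
s_7 = InvRound(s_6, k_0) = 0xF2

0xF2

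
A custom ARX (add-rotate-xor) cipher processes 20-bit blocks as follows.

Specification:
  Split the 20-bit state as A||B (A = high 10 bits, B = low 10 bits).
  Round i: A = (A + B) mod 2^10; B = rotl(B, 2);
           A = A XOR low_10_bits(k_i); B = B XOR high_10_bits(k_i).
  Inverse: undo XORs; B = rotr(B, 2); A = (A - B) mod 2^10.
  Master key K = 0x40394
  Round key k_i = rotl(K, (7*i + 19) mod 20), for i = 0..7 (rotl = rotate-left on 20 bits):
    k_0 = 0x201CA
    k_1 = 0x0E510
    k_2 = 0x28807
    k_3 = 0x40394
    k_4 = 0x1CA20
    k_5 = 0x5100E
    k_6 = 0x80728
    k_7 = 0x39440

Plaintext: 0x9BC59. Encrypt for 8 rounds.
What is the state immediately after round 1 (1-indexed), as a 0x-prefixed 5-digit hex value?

0xC09E4

s_0 = plaintext = 0x9BC59
s_1 = Round(s_0, k_0) = 0xC09E4
s_2 = Round(s_1, k_1) = 0x7DBA8
s_3 = Round(s_2, k_2) = 0x66601
s_4 = Round(s_3, k_3) = 0x03906
s_5 = Round(s_4, k_4) = 0xCD06B
s_6 = Round(s_5, k_5) = 0xE44E8
s_7 = Round(s_6, k_6) = 0xD45A1
s_8 = Round(s_7, k_7) = 0x2CA60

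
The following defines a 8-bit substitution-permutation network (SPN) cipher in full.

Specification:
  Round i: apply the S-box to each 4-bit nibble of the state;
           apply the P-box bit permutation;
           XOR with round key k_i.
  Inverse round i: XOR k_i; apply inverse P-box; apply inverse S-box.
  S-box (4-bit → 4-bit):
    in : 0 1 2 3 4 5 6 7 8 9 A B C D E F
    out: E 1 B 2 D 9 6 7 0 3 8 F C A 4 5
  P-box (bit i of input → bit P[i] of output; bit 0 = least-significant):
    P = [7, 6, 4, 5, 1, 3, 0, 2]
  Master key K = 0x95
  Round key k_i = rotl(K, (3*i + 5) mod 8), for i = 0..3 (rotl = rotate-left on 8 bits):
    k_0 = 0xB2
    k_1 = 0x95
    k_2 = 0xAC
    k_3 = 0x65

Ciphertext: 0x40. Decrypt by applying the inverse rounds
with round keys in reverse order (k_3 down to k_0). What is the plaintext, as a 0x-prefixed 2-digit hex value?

s_0 = ciphertext = 0x40
s_1 = InvRound(s_0, k_3) = 0xCA
s_2 = InvRound(s_1, k_2) = 0x5D
s_3 = InvRound(s_2, k_1) = 0x39
s_4 = InvRound(s_3, k_0) = 0x71

0x71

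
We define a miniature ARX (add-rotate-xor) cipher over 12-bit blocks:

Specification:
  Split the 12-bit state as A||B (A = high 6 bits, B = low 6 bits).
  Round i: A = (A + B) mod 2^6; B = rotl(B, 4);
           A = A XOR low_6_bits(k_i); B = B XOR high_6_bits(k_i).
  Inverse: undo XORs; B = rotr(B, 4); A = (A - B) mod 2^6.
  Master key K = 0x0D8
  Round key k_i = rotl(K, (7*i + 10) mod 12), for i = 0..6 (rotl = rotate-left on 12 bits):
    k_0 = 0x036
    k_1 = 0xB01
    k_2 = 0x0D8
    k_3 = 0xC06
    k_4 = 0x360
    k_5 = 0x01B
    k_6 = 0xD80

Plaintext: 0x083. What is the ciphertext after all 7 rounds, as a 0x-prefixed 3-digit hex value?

s_0 = plaintext = 0x083
s_1 = Round(s_0, k_0) = 0xCF0
s_2 = Round(s_1, k_1) = 0x8A0
s_3 = Round(s_2, k_2) = 0x68B
s_4 = Round(s_3, k_3) = 0x8C2
s_5 = Round(s_4, k_4) = 0x16D
s_6 = Round(s_5, k_5) = 0xA5B
s_7 = Round(s_6, k_6) = 0x100

0x100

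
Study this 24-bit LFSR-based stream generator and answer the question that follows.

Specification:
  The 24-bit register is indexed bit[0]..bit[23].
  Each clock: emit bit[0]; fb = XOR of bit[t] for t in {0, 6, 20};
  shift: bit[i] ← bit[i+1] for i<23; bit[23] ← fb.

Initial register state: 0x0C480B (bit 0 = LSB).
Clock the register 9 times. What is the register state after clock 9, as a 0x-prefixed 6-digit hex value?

0x4D8624

reg_0 = 0x0C480B
clock 1: out=1, reg = 0x862405
clock 2: out=1, reg = 0xC31202
clock 3: out=0, reg = 0x618901
clock 4: out=1, reg = 0xB0C480
clock 5: out=0, reg = 0xD86240
clock 6: out=0, reg = 0x6C3120
clock 7: out=0, reg = 0x361890
clock 8: out=0, reg = 0x9B0C48
clock 9: out=0, reg = 0x4D8624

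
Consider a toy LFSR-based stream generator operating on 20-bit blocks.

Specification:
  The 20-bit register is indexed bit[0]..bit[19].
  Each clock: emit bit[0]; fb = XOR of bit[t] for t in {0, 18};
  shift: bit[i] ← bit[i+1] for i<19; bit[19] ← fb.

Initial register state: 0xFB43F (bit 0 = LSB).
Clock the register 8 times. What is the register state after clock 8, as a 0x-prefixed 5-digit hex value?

0x0CFB4

reg_0 = 0xFB43F
clock 1: out=1, reg = 0x7DA1F
clock 2: out=1, reg = 0x3ED0F
clock 3: out=1, reg = 0x9F687
clock 4: out=1, reg = 0xCFB43
clock 5: out=1, reg = 0x67DA1
clock 6: out=1, reg = 0x33ED0
clock 7: out=0, reg = 0x19F68
clock 8: out=0, reg = 0x0CFB4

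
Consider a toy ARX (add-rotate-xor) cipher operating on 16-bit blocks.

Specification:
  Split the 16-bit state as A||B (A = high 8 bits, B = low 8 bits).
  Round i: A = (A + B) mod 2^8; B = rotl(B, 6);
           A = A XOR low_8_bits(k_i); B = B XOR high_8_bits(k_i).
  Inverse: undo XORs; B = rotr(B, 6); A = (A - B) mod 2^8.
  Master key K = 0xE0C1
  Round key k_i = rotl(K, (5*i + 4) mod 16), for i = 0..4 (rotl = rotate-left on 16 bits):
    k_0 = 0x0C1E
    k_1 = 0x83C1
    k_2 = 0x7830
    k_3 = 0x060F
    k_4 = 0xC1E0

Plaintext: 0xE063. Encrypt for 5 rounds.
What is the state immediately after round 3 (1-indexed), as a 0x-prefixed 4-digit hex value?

s_0 = plaintext = 0xE063
s_1 = Round(s_0, k_0) = 0x5DD4
s_2 = Round(s_1, k_1) = 0xF0B6
s_3 = Round(s_2, k_2) = 0x96D5
s_4 = Round(s_3, k_3) = 0x6473
s_5 = Round(s_4, k_4) = 0x371D

0x96D5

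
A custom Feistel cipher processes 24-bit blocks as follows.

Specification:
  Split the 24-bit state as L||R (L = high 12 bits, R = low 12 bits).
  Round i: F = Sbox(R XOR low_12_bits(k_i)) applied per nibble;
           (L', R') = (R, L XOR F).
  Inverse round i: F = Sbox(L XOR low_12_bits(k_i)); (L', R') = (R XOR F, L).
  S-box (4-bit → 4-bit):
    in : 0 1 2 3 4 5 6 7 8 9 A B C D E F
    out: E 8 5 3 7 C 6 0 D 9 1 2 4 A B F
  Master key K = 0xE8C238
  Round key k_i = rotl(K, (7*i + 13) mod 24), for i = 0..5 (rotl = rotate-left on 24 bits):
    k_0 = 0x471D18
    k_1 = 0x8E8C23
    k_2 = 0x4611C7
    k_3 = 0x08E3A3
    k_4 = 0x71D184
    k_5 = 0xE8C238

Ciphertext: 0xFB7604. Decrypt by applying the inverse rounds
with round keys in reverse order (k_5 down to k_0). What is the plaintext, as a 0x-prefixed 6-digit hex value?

s_0 = ciphertext = 0xFB7604
s_1 = InvRound(s_0, k_5) = 0xCDBFB7
s_2 = InvRound(s_1, k_4) = 0x578CDB
s_3 = InvRound(s_2, k_3) = 0xA79578
s_4 = InvRound(s_3, k_2) = 0x753A79
s_5 = InvRound(s_4, k_1) = 0x877753
s_6 = InvRound(s_5, k_0) = 0xB3C877

0xB3C877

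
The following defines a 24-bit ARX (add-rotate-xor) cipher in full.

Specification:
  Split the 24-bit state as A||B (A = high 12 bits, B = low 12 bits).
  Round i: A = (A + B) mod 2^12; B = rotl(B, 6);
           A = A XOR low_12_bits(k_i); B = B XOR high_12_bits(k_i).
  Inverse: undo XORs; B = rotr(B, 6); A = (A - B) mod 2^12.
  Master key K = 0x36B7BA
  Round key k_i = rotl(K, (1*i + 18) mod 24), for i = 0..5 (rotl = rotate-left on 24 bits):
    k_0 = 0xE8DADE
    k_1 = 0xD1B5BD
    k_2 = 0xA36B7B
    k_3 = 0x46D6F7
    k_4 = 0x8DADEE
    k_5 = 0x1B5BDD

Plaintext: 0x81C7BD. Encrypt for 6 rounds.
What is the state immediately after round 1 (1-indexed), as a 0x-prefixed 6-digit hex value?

0x5071D3

s_0 = plaintext = 0x81C7BD
s_1 = Round(s_0, k_0) = 0x5071D3
s_2 = Round(s_1, k_1) = 0x3679DC
s_3 = Round(s_2, k_2) = 0x638D11
s_4 = Round(s_3, k_3) = 0x5BE019
s_5 = Round(s_4, k_4) = 0x839E9A
s_6 = Round(s_5, k_5) = 0xD0E70F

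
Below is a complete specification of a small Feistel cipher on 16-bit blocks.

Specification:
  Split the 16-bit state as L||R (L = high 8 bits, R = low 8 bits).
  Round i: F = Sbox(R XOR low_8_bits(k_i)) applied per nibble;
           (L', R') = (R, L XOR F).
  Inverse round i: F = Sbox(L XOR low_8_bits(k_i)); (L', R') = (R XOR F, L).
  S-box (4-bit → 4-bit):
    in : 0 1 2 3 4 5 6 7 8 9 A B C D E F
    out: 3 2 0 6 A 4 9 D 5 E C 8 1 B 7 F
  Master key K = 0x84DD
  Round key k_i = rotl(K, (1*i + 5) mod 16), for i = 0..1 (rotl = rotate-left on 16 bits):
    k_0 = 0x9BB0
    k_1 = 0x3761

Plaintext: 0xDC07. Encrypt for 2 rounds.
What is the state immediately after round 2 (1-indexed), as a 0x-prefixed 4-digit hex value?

s_0 = plaintext = 0xDC07
s_1 = Round(s_0, k_0) = 0x0751
s_2 = Round(s_1, k_1) = 0x5164

0x5164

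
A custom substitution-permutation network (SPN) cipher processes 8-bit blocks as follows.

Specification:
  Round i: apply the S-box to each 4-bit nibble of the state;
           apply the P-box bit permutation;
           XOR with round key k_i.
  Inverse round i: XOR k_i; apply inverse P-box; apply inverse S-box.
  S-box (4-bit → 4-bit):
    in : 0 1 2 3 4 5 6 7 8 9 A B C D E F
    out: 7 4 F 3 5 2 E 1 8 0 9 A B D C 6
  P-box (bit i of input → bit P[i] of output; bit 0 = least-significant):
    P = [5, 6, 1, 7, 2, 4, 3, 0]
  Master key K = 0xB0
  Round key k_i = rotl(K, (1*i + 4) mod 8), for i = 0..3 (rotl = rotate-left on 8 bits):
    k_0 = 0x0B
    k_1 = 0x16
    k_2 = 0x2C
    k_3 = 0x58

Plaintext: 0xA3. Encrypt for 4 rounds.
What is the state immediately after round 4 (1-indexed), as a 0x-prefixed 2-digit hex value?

s_0 = plaintext = 0xA3
s_1 = Round(s_0, k_0) = 0x6E
s_2 = Round(s_1, k_1) = 0x8D
s_3 = Round(s_2, k_2) = 0x8F
s_4 = Round(s_3, k_3) = 0x1B

0x1B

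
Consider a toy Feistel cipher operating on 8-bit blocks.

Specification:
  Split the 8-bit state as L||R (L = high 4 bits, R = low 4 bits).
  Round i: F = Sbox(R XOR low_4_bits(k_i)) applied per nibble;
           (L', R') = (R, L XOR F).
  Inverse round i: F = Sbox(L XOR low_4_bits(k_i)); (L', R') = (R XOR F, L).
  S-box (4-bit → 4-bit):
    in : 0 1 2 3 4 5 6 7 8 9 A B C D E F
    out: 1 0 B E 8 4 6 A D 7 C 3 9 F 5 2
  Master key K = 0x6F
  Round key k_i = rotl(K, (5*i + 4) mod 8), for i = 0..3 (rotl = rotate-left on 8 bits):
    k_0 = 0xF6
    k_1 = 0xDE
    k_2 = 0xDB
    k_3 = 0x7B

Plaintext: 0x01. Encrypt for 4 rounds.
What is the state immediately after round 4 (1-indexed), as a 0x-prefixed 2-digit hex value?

s_0 = plaintext = 0x01
s_1 = Round(s_0, k_0) = 0x1A
s_2 = Round(s_1, k_1) = 0xA9
s_3 = Round(s_2, k_2) = 0x91
s_4 = Round(s_3, k_3) = 0x15

0x15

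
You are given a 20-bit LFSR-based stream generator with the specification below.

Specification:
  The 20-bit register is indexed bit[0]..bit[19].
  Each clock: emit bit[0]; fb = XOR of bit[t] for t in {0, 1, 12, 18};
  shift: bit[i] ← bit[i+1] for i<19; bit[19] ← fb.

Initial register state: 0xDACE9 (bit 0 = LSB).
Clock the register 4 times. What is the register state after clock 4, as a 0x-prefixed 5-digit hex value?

reg_0 = 0xDACE9
clock 1: out=1, reg = 0x6D674
clock 2: out=0, reg = 0x36B3A
clock 3: out=0, reg = 0x9B59D
clock 4: out=1, reg = 0x4DACE

0x4DACE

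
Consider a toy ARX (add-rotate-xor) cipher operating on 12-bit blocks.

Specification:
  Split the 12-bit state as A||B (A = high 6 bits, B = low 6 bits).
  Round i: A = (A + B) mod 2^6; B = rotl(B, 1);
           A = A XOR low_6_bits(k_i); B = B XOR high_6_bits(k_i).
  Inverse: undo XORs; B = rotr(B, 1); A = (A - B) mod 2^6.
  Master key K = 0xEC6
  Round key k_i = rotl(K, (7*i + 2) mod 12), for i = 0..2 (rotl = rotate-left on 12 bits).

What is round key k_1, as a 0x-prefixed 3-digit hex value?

K = 0xEC6
k_0 = rotl(K, (7*0+2) mod 12) = rotl(K, 2) = 0xB1B
k_1 = rotl(K, (7*1+2) mod 12) = rotl(K, 9) = 0xDD8

0xDD8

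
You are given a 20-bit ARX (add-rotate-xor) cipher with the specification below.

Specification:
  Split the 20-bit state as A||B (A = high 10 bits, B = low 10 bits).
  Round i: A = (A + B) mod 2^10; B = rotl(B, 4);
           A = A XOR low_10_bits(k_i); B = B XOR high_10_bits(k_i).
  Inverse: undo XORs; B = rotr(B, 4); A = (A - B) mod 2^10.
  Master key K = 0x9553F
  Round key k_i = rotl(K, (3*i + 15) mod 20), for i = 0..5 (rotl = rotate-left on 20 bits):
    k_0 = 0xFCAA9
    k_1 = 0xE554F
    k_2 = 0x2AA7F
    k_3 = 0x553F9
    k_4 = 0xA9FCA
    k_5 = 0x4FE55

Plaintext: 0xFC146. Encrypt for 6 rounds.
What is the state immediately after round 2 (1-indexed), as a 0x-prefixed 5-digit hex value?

0x9E6EB

s_0 = plaintext = 0xFC146
s_1 = Round(s_0, k_0) = 0xE7F97
s_2 = Round(s_1, k_1) = 0x9E6EB
s_3 = Round(s_2, k_2) = 0xC6E11
s_4 = Round(s_3, k_3) = 0xB544C
s_5 = Round(s_4, k_4) = 0x3AE66
s_6 = Round(s_5, k_5) = 0x41356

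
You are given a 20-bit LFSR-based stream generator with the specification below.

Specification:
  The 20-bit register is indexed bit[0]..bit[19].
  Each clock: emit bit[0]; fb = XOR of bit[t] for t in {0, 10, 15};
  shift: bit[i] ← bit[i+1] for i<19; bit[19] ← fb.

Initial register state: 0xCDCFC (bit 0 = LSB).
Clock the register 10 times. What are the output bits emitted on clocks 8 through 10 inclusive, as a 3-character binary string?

100

reg_0 = 0xCDCFC
clock 1: out=0, reg = 0x66E7E
clock 2: out=0, reg = 0xB373F
clock 3: out=1, reg = 0x59B9F
clock 4: out=1, reg = 0x2CDCF
clock 5: out=1, reg = 0x966E7
clock 6: out=1, reg = 0x4B373
clock 7: out=1, reg = 0x259B9
clock 8: out=1, reg = 0x92CDC
clock 9: out=0, reg = 0xC966E
clock 10: out=0, reg = 0x64B37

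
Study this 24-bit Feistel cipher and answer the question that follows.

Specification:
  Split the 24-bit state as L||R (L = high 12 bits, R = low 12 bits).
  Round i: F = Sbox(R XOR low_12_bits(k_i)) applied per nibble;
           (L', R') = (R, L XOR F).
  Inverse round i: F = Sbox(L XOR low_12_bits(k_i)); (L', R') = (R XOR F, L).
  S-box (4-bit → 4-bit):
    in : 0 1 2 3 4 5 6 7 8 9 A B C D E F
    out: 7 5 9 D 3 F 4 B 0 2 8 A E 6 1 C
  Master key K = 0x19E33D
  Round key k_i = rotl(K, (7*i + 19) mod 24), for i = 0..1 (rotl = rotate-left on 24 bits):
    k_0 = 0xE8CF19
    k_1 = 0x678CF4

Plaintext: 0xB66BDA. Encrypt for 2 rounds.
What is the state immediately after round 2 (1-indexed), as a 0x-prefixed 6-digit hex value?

0x88B866

s_0 = plaintext = 0xB66BDA
s_1 = Round(s_0, k_0) = 0xBDA88B
s_2 = Round(s_1, k_1) = 0x88B866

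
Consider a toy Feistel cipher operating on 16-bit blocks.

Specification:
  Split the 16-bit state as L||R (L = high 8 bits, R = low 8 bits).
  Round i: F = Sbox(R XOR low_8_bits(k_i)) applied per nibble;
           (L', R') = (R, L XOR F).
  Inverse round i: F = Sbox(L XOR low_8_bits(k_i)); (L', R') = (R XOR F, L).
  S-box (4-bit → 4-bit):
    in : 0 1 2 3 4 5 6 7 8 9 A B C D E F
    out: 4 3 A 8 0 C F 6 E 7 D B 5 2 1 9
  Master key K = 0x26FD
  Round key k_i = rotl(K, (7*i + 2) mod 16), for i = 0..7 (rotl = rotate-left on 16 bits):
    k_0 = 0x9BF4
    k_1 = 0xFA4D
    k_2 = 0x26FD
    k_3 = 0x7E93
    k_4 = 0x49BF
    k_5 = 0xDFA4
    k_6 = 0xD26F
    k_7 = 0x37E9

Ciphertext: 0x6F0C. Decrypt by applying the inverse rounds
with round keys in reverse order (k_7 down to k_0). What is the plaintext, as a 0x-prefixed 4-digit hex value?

s_0 = ciphertext = 0x6F0C
s_1 = InvRound(s_0, k_7) = 0xE36F
s_2 = InvRound(s_1, k_6) = 0x8AE3
s_3 = InvRound(s_2, k_5) = 0x428A
s_4 = InvRound(s_3, k_4) = 0x1842
s_5 = InvRound(s_4, k_3) = 0xA918
s_6 = InvRound(s_5, k_2) = 0xD8A9
s_7 = InvRound(s_6, k_1) = 0xD5D8
s_8 = InvRound(s_7, k_0) = 0x7BD5

0x7BD5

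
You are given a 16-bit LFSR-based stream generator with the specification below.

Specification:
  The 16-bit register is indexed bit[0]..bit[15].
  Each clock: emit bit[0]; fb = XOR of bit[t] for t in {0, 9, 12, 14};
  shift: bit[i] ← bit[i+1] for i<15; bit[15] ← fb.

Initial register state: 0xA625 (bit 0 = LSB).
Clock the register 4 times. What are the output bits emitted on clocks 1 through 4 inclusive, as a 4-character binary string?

1010

reg_0 = 0xA625
clock 1: out=1, reg = 0x5312
clock 2: out=0, reg = 0xA989
clock 3: out=1, reg = 0xD4C4
clock 4: out=0, reg = 0x6A62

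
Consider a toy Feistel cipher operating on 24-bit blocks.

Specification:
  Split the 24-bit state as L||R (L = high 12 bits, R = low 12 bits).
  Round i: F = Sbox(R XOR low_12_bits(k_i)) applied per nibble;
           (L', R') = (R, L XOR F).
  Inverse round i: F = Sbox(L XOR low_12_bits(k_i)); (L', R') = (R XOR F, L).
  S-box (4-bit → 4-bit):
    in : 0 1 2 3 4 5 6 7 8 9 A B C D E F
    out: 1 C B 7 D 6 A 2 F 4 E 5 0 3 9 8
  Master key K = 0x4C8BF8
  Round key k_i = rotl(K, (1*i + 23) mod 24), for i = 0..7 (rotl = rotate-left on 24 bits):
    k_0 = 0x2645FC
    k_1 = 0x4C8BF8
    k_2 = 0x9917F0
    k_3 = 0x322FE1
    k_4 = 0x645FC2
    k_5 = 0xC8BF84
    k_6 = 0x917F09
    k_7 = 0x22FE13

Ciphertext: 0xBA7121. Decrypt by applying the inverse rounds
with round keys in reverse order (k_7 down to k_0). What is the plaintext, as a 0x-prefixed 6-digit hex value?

0xE066E1

s_0 = ciphertext = 0xBA7121
s_1 = InvRound(s_0, k_7) = 0x77CBA7
s_2 = InvRound(s_1, k_6) = 0x48177C
s_3 = InvRound(s_2, k_5) = 0x26A481
s_4 = InvRound(s_3, k_4) = 0x76E26A
s_5 = InvRound(s_4, k_3) = 0xD9276E
s_6 = InvRound(s_5, k_2) = 0x9C5D92
s_7 = InvRound(s_6, k_1) = 0x6E19C5
s_8 = InvRound(s_7, k_0) = 0xE066E1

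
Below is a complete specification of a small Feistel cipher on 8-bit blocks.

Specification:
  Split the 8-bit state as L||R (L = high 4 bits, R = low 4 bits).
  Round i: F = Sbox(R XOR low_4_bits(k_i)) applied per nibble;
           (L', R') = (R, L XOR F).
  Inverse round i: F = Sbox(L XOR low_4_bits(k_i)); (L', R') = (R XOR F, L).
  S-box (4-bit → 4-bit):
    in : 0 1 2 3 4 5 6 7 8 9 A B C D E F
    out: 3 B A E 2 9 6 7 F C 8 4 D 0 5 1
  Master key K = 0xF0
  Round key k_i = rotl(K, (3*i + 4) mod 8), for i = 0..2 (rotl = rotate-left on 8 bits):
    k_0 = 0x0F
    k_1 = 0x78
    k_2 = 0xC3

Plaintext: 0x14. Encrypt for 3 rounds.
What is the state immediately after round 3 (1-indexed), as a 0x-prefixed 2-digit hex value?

s_0 = plaintext = 0x14
s_1 = Round(s_0, k_0) = 0x45
s_2 = Round(s_1, k_1) = 0x54
s_3 = Round(s_2, k_2) = 0x42

0x42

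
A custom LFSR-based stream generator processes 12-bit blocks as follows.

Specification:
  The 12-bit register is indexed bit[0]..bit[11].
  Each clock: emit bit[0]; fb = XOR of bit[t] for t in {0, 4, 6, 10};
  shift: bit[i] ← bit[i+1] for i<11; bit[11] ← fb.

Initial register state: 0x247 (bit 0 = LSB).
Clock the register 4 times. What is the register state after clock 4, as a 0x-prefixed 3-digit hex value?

0x224

reg_0 = 0x247
clock 1: out=1, reg = 0x123
clock 2: out=1, reg = 0x891
clock 3: out=1, reg = 0x448
clock 4: out=0, reg = 0x224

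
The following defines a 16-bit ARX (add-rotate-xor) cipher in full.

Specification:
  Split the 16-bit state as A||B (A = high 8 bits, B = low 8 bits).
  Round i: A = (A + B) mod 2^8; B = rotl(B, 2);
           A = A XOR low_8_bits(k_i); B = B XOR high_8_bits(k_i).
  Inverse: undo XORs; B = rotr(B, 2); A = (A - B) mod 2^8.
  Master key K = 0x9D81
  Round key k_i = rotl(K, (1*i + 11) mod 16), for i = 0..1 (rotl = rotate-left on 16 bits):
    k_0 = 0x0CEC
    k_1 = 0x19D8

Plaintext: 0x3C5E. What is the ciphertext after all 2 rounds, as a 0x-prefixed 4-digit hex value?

s_0 = plaintext = 0x3C5E
s_1 = Round(s_0, k_0) = 0x7675
s_2 = Round(s_1, k_1) = 0x33CC

0x33CC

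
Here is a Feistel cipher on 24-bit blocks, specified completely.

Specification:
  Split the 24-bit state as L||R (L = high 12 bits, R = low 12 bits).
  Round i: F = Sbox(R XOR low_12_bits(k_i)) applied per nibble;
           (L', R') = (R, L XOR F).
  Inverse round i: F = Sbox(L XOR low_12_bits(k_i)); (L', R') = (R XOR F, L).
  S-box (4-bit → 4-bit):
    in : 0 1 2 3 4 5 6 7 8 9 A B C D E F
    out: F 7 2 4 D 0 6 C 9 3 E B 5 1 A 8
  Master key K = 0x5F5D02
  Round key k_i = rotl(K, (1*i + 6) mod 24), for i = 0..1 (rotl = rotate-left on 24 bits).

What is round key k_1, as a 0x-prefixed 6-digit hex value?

0xAE812F

K = 0x5F5D02
k_0 = rotl(K, (1*0+6) mod 24) = rotl(K, 6) = 0xD74097
k_1 = rotl(K, (1*1+6) mod 24) = rotl(K, 7) = 0xAE812F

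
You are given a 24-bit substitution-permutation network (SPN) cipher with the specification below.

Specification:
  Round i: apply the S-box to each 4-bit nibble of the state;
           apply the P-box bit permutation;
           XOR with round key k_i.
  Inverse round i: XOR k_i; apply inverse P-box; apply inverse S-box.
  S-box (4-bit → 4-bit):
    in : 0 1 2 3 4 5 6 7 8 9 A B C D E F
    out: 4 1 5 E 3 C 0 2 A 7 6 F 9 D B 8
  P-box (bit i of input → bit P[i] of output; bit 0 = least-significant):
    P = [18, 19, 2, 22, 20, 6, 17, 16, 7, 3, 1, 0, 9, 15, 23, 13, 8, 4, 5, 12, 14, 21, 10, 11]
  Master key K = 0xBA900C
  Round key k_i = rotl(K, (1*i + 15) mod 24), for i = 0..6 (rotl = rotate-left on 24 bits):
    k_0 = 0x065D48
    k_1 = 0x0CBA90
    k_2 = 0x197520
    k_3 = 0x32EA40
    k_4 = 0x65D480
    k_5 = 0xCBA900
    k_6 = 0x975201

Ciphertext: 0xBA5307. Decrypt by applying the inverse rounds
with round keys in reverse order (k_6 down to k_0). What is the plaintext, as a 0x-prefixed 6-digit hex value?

0x7284C9

s_0 = ciphertext = 0xBA5307
s_1 = InvRound(s_0, k_6) = 0x7160F9
s_2 = InvRound(s_1, k_5) = 0xE9AE97
s_3 = InvRound(s_2, k_4) = 0xC8D569
s_4 = InvRound(s_3, k_3) = 0x3DD828
s_5 = InvRound(s_4, k_2) = 0x318761
s_6 = InvRound(s_5, k_1) = 0x3BFCE4
s_7 = InvRound(s_6, k_0) = 0x7284C9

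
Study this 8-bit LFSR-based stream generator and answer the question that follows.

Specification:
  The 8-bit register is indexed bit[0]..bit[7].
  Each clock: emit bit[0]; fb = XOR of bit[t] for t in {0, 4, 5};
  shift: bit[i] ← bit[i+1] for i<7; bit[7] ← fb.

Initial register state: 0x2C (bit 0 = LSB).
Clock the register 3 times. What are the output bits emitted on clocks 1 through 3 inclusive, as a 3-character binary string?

001

reg_0 = 0x2C
clock 1: out=0, reg = 0x96
clock 2: out=0, reg = 0xCB
clock 3: out=1, reg = 0xE5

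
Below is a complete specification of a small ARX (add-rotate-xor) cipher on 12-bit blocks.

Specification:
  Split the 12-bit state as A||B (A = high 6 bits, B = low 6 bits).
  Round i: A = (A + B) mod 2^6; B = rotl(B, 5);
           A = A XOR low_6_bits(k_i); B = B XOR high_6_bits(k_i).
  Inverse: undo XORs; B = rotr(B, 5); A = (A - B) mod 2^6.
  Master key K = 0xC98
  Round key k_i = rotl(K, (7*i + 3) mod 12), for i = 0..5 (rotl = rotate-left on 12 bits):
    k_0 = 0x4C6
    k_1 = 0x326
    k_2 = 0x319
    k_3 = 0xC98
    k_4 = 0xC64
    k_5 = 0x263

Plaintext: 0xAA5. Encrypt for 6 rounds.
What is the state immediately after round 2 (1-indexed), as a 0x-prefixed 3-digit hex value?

0x33C

s_0 = plaintext = 0xAA5
s_1 = Round(s_0, k_0) = 0x261
s_2 = Round(s_1, k_1) = 0x33C
s_3 = Round(s_2, k_2) = 0x452
s_4 = Round(s_3, k_3) = 0xEFB
s_5 = Round(s_4, k_4) = 0x48C
s_6 = Round(s_5, k_5) = 0xF4F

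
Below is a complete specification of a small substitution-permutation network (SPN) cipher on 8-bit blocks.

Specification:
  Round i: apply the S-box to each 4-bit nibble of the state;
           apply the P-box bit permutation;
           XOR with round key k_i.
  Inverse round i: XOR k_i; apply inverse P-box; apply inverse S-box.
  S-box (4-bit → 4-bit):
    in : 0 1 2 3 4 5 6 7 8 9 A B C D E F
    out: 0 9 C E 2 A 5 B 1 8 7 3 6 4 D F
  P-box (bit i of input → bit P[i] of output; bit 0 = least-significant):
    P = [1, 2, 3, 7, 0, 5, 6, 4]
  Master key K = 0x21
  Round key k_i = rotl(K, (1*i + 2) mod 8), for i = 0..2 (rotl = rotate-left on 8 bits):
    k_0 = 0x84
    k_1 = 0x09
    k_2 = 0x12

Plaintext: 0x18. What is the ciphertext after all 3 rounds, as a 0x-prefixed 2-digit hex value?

0x8C

s_0 = plaintext = 0x18
s_1 = Round(s_0, k_0) = 0x97
s_2 = Round(s_1, k_1) = 0x9F
s_3 = Round(s_2, k_2) = 0x8C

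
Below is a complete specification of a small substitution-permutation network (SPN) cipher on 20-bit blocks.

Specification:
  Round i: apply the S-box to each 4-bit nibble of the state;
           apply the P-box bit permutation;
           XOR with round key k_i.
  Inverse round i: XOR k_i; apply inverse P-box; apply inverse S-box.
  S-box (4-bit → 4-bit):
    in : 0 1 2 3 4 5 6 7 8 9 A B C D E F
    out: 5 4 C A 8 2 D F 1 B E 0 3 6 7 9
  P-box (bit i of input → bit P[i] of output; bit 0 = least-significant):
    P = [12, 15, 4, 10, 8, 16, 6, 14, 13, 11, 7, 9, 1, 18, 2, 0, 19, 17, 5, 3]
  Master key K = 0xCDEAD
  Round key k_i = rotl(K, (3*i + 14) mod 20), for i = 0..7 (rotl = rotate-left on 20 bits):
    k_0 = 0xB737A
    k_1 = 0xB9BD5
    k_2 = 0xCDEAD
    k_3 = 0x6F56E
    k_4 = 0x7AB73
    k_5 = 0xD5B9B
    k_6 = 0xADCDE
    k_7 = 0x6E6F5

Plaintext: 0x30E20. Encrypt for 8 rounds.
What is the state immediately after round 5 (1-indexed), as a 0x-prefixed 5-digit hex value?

s_0 = plaintext = 0x30E20
s_1 = Round(s_0, k_0) = 0x90BA4
s_2 = Round(s_1, k_1) = 0x0DF9B
s_3 = Round(s_2, k_2) = 0x1BD89
s_4 = Round(s_3, k_3) = 0x668CE
s_5 = Round(s_4, k_4) = 0xE1A4C
s_6 = Round(s_5, k_5) = 0x7813F
s_7 = Round(s_6, k_6) = 0x18874
s_8 = Round(s_7, k_7) = 0x78397

0xE1A4C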